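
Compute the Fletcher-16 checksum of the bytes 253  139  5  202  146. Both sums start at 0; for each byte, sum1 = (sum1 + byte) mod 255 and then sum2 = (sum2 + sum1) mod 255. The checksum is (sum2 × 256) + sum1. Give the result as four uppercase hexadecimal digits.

5BEB

Running sums (mod 255):
  after byte 0 (253): sum1=253, sum2=253
  after byte 1 (139): sum1=137, sum2=135
  after byte 2 (5): sum1=142, sum2=22
  after byte 3 (202): sum1=89, sum2=111
  after byte 4 (146): sum1=235, sum2=91
Checksum = sum2·256 + sum1 = 91·256 + 235 = 23531 = 0x5BEB.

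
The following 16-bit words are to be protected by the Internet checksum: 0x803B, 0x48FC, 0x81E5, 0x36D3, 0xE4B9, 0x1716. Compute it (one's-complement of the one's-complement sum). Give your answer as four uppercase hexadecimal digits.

823F

One's-complement addition (fold any carry out of bit 15 back into bit 0):
  0x803B + 0x48FC = 0x0C937
  0xC937 + 0x81E5 = 0x14B1C → wrap carry → 0x4B1D
  0x4B1D + 0x36D3 = 0x081F0
  0x81F0 + 0xE4B9 = 0x166A9 → wrap carry → 0x66AA
  0x66AA + 0x1716 = 0x07DC0
One's-complement sum = 0x7DC0.
Checksum = ~0x7DC0 & 0xFFFF = 0x823F.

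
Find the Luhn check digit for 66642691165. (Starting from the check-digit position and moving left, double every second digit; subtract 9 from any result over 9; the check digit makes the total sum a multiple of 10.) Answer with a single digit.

5

Partial digits right→left: 5 6 1 1 9 6 2 4 6 6 6
Double every second digit counting from the check-digit position (so the 1st, 3rd, 5th, ... of the partial from the right).
  doubled (with −9 where >9): 1 2 9 4 3 3 → sum 22
  kept as-is: 6 1 6 4 6 → sum 23
Total = 22 + 23 = 45.
Check digit = (10 − (45 mod 10)) mod 10 = 5.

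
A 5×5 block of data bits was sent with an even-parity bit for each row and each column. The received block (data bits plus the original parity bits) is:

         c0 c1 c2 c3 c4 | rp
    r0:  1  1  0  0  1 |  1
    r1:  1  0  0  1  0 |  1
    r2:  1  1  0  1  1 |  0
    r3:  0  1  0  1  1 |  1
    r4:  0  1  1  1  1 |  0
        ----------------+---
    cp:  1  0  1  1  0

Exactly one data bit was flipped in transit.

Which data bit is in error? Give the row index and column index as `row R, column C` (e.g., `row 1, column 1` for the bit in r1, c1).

row 1, column 3

Recompute each row's even parity and compare to rp:
  r0: data parity 1, sent rp 1 → ok
  r1: data parity 0, sent rp 1 → mismatch
  r2: data parity 0, sent rp 0 → ok
  r3: data parity 1, sent rp 1 → ok
  r4: data parity 0, sent rp 0 → ok
Recompute each column's even parity and compare to cp:
  c0: data parity 1, sent cp 1 → ok
  c1: data parity 0, sent cp 0 → ok
  c2: data parity 1, sent cp 1 → ok
  c3: data parity 0, sent cp 1 → mismatch
  c4: data parity 0, sent cp 0 → ok
Exactly one row (r1) and one column (c3) fail → the flipped bit is at their intersection.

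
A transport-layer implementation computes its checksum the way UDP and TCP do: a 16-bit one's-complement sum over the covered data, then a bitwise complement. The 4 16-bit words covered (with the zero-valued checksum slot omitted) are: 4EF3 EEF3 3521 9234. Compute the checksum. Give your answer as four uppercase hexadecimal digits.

One's-complement addition (fold any carry out of bit 15 back into bit 0):
  0x4EF3 + 0xEEF3 = 0x13DE6 → wrap carry → 0x3DE7
  0x3DE7 + 0x3521 = 0x07308
  0x7308 + 0x9234 = 0x1053C → wrap carry → 0x053D
One's-complement sum = 0x053D.
Checksum = ~0x053D & 0xFFFF = 0xFAC2.

FAC2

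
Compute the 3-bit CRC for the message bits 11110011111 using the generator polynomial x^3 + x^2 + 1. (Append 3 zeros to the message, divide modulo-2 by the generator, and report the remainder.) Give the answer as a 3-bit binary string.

Append 3 zeros: 11110011111000. Divide by 1101 (XOR where the leading bit is 1):
  pos 0: 1111 XOR 1101 = 0010
  pos 2: 1000 XOR 1101 = 0101
  pos 3: 1011 XOR 1101 = 0110
  pos 4: 1101 XOR 1101 = 0000
  pos 8: 1110 XOR 1101 = 0011
  pos 10: 1100 XOR 1101 = 0001
Remainder (last 3 bits) = 001. This is the CRC / FCS.

001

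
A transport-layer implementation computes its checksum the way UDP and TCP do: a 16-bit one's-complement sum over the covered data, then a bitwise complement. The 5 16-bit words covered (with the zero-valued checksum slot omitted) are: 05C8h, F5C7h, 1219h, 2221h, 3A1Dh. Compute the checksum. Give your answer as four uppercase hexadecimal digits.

One's-complement addition (fold any carry out of bit 15 back into bit 0):
  0x05C8 + 0xF5C7 = 0x0FB8F
  0xFB8F + 0x1219 = 0x10DA8 → wrap carry → 0x0DA9
  0x0DA9 + 0x2221 = 0x02FCA
  0x2FCA + 0x3A1D = 0x069E7
One's-complement sum = 0x69E7.
Checksum = ~0x69E7 & 0xFFFF = 0x9618.

9618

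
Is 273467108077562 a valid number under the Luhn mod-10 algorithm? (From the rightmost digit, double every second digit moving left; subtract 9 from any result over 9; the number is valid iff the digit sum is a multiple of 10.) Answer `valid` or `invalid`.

valid

From the right, keep odd positions and double even positions (subtract 9 from any doubled value over 9):
  doubled (positions 2,4,...): 3 5 0 0 5 8 5 → sum 26
  kept (positions 1,3,...): 2 5 7 8 1 6 3 2 → sum 34
Total = 60.
60 mod 10 = 0, so the number is valid.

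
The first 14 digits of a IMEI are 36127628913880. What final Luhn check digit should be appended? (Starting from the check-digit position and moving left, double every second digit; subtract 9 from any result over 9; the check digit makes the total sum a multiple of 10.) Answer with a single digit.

1

Partial digits right→left: 0 8 8 3 1 9 8 2 6 7 2 1 6 3
Double every second digit counting from the check-digit position (so the 1st, 3rd, 5th, ... of the partial from the right).
  doubled (with −9 where >9): 0 7 2 7 3 4 3 → sum 26
  kept as-is: 8 3 9 2 7 1 3 → sum 33
Total = 26 + 33 = 59.
Check digit = (10 − (59 mod 10)) mod 10 = 1.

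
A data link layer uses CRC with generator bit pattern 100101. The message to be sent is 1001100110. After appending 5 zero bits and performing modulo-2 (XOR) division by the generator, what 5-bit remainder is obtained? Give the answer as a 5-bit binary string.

Append 5 zeros: 100110011000000. Divide by 100101 (XOR where the leading bit is 1):
  pos 0: 100110 XOR 100101 = 000011
  pos 4: 110110 XOR 100101 = 010011
  pos 5: 100110 XOR 100101 = 000011
  pos 9: 110000 XOR 100101 = 010101
Remainder (last 5 bits) = 10101. This is the CRC / FCS.

10101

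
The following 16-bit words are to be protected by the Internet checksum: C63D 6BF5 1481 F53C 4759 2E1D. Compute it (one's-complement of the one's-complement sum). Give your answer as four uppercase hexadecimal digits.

One's-complement addition (fold any carry out of bit 15 back into bit 0):
  0xC63D + 0x6BF5 = 0x13232 → wrap carry → 0x3233
  0x3233 + 0x1481 = 0x046B4
  0x46B4 + 0xF53C = 0x13BF0 → wrap carry → 0x3BF1
  0x3BF1 + 0x4759 = 0x0834A
  0x834A + 0x2E1D = 0x0B167
One's-complement sum = 0xB167.
Checksum = ~0xB167 & 0xFFFF = 0x4E98.

4E98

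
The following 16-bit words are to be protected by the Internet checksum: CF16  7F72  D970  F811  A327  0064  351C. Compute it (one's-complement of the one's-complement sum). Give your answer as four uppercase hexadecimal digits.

One's-complement addition (fold any carry out of bit 15 back into bit 0):
  0xCF16 + 0x7F72 = 0x14E88 → wrap carry → 0x4E89
  0x4E89 + 0xD970 = 0x127F9 → wrap carry → 0x27FA
  0x27FA + 0xF811 = 0x1200B → wrap carry → 0x200C
  0x200C + 0xA327 = 0x0C333
  0xC333 + 0x0064 = 0x0C397
  0xC397 + 0x351C = 0x0F8B3
One's-complement sum = 0xF8B3.
Checksum = ~0xF8B3 & 0xFFFF = 0x074C.

074C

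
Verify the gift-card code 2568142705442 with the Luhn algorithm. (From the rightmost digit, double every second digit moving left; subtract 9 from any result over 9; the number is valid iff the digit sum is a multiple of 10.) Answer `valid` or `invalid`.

From the right, keep odd positions and double even positions (subtract 9 from any doubled value over 9):
  doubled (positions 2,4,...): 8 1 5 8 7 1 → sum 30
  kept (positions 1,3,...): 2 4 0 2 1 6 2 → sum 17
Total = 47.
47 mod 10 = 7, so the number is invalid.

invalid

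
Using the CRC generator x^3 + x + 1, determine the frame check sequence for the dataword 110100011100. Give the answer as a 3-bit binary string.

Append 3 zeros: 110100011100000. Divide by 1011 (XOR where the leading bit is 1):
  pos 0: 1101 XOR 1011 = 0110
  pos 1: 1100 XOR 1011 = 0111
  pos 2: 1110 XOR 1011 = 0101
  pos 3: 1010 XOR 1011 = 0001
  pos 6: 1111 XOR 1011 = 0100
  pos 7: 1000 XOR 1011 = 0011
  pos 9: 1100 XOR 1011 = 0111
  pos 10: 1110 XOR 1011 = 0101
  pos 11: 1010 XOR 1011 = 0001
Remainder (last 3 bits) = 001. This is the CRC / FCS.

001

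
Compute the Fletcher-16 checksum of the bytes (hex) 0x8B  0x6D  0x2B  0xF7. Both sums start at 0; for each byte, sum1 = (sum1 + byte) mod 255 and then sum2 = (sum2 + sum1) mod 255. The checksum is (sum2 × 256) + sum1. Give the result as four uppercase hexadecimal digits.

Running sums (mod 255):
  after byte 0 (0x8B): sum1=139, sum2=139
  after byte 1 (0x6D): sum1=248, sum2=132
  after byte 2 (0x2B): sum1=36, sum2=168
  after byte 3 (0xF7): sum1=28, sum2=196
Checksum = sum2·256 + sum1 = 196·256 + 28 = 50204 = 0xC41C.

C41C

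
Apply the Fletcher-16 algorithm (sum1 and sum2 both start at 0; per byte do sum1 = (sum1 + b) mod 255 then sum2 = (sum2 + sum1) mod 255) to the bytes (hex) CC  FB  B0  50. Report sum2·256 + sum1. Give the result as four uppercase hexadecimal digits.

Running sums (mod 255):
  after byte 0 (CC): sum1=204, sum2=204
  after byte 1 (FB): sum1=200, sum2=149
  after byte 2 (B0): sum1=121, sum2=15
  after byte 3 (50): sum1=201, sum2=216
Checksum = sum2·256 + sum1 = 216·256 + 201 = 55497 = 0xD8C9.

D8C9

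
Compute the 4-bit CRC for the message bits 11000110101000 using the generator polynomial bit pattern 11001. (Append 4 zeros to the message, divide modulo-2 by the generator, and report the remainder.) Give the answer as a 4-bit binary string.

Append 4 zeros: 110001101010000000. Divide by 11001 (XOR where the leading bit is 1):
  pos 0: 11000 XOR 11001 = 00001
  pos 4: 11101 XOR 11001 = 00100
  pos 6: 10001 XOR 11001 = 01000
  pos 7: 10000 XOR 11001 = 01001
  pos 8: 10010 XOR 11001 = 01011
  pos 9: 10110 XOR 11001 = 01111
  pos 10: 11110 XOR 11001 = 00111
  pos 12: 11100 XOR 11001 = 00101
Remainder (last 4 bits) = 1010. This is the CRC / FCS.

1010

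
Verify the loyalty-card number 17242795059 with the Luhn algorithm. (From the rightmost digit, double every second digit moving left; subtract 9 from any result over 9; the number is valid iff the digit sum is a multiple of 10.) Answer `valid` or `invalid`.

invalid

From the right, keep odd positions and double even positions (subtract 9 from any doubled value over 9):
  doubled (positions 2,4,...): 1 1 5 8 5 → sum 20
  kept (positions 1,3,...): 9 0 9 2 2 1 → sum 23
Total = 43.
43 mod 10 = 3, so the number is invalid.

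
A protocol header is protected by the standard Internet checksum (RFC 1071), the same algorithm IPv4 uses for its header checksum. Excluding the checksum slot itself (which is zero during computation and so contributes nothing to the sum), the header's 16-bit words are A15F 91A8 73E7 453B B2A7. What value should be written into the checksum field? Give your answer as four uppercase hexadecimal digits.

One's-complement addition (fold any carry out of bit 15 back into bit 0):
  0xA15F + 0x91A8 = 0x13307 → wrap carry → 0x3308
  0x3308 + 0x73E7 = 0x0A6EF
  0xA6EF + 0x453B = 0x0EC2A
  0xEC2A + 0xB2A7 = 0x19ED1 → wrap carry → 0x9ED2
One's-complement sum = 0x9ED2.
Checksum = ~0x9ED2 & 0xFFFF = 0x612D.

612D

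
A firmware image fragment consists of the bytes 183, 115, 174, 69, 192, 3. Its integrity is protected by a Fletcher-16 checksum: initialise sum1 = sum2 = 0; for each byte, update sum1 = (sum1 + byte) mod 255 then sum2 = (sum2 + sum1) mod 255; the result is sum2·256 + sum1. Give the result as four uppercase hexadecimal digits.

9EE2

Running sums (mod 255):
  after byte 0 (183): sum1=183, sum2=183
  after byte 1 (115): sum1=43, sum2=226
  after byte 2 (174): sum1=217, sum2=188
  after byte 3 (69): sum1=31, sum2=219
  after byte 4 (192): sum1=223, sum2=187
  after byte 5 (3): sum1=226, sum2=158
Checksum = sum2·256 + sum1 = 158·256 + 226 = 40674 = 0x9EE2.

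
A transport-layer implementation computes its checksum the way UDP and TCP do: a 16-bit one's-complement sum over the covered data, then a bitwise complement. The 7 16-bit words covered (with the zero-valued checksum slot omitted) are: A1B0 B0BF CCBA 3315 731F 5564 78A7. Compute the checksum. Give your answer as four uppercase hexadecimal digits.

6C94

One's-complement addition (fold any carry out of bit 15 back into bit 0):
  0xA1B0 + 0xB0BF = 0x1526F → wrap carry → 0x5270
  0x5270 + 0xCCBA = 0x11F2A → wrap carry → 0x1F2B
  0x1F2B + 0x3315 = 0x05240
  0x5240 + 0x731F = 0x0C55F
  0xC55F + 0x5564 = 0x11AC3 → wrap carry → 0x1AC4
  0x1AC4 + 0x78A7 = 0x0936B
One's-complement sum = 0x936B.
Checksum = ~0x936B & 0xFFFF = 0x6C94.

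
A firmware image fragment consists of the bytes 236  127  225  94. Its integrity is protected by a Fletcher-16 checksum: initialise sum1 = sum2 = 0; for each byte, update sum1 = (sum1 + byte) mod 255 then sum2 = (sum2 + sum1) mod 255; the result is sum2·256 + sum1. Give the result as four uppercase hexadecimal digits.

Running sums (mod 255):
  after byte 0 (236): sum1=236, sum2=236
  after byte 1 (127): sum1=108, sum2=89
  after byte 2 (225): sum1=78, sum2=167
  after byte 3 (94): sum1=172, sum2=84
Checksum = sum2·256 + sum1 = 84·256 + 172 = 21676 = 0x54AC.

54AC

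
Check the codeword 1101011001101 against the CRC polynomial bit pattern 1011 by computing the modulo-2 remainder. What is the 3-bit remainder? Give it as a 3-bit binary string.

111

Modulo-2 division of 1101011001101 by 1011:
  pos 0: 1101 XOR 1011 = 0110
  pos 1: 1100 XOR 1011 = 0111
  pos 2: 1111 XOR 1011 = 0100
  pos 3: 1001 XOR 1011 = 0010
  pos 5: 1000 XOR 1011 = 0011
  pos 7: 1111 XOR 1011 = 0100
  pos 8: 1000 XOR 1011 = 0011
Remainder = 111 (nonzero — an error is detected).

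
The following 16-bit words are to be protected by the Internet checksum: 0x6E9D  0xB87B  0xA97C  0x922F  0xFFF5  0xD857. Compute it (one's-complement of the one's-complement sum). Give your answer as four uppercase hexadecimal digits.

C4EC

One's-complement addition (fold any carry out of bit 15 back into bit 0):
  0x6E9D + 0xB87B = 0x12718 → wrap carry → 0x2719
  0x2719 + 0xA97C = 0x0D095
  0xD095 + 0x922F = 0x162C4 → wrap carry → 0x62C5
  0x62C5 + 0xFFF5 = 0x162BA → wrap carry → 0x62BB
  0x62BB + 0xD857 = 0x13B12 → wrap carry → 0x3B13
One's-complement sum = 0x3B13.
Checksum = ~0x3B13 & 0xFFFF = 0xC4EC.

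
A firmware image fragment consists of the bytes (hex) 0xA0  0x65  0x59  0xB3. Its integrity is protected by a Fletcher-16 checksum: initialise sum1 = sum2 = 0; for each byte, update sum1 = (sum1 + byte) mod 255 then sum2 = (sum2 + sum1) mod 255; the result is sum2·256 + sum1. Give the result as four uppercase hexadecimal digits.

1913

Running sums (mod 255):
  after byte 0 (0xA0): sum1=160, sum2=160
  after byte 1 (0x65): sum1=6, sum2=166
  after byte 2 (0x59): sum1=95, sum2=6
  after byte 3 (0xB3): sum1=19, sum2=25
Checksum = sum2·256 + sum1 = 25·256 + 19 = 6419 = 0x1913.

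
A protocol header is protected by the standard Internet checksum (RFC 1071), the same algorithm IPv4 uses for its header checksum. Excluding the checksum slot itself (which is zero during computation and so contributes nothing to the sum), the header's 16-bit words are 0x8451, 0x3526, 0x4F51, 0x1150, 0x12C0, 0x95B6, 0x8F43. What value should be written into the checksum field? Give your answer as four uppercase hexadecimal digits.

AE2C

One's-complement addition (fold any carry out of bit 15 back into bit 0):
  0x8451 + 0x3526 = 0x0B977
  0xB977 + 0x4F51 = 0x108C8 → wrap carry → 0x08C9
  0x08C9 + 0x1150 = 0x01A19
  0x1A19 + 0x12C0 = 0x02CD9
  0x2CD9 + 0x95B6 = 0x0C28F
  0xC28F + 0x8F43 = 0x151D2 → wrap carry → 0x51D3
One's-complement sum = 0x51D3.
Checksum = ~0x51D3 & 0xFFFF = 0xAE2C.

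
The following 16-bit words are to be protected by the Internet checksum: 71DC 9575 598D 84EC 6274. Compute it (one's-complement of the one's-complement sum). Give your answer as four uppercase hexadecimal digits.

One's-complement addition (fold any carry out of bit 15 back into bit 0):
  0x71DC + 0x9575 = 0x10751 → wrap carry → 0x0752
  0x0752 + 0x598D = 0x060DF
  0x60DF + 0x84EC = 0x0E5CB
  0xE5CB + 0x6274 = 0x1483F → wrap carry → 0x4840
One's-complement sum = 0x4840.
Checksum = ~0x4840 & 0xFFFF = 0xB7BF.

B7BF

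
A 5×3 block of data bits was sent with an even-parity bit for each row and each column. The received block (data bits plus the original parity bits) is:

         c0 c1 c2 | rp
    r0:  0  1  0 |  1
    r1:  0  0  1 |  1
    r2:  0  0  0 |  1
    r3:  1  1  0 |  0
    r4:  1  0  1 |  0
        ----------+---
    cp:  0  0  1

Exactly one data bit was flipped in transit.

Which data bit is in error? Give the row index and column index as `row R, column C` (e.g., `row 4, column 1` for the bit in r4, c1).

row 2, column 2

Recompute each row's even parity and compare to rp:
  r0: data parity 1, sent rp 1 → ok
  r1: data parity 1, sent rp 1 → ok
  r2: data parity 0, sent rp 1 → mismatch
  r3: data parity 0, sent rp 0 → ok
  r4: data parity 0, sent rp 0 → ok
Recompute each column's even parity and compare to cp:
  c0: data parity 0, sent cp 0 → ok
  c1: data parity 0, sent cp 0 → ok
  c2: data parity 0, sent cp 1 → mismatch
Exactly one row (r2) and one column (c2) fail → the flipped bit is at their intersection.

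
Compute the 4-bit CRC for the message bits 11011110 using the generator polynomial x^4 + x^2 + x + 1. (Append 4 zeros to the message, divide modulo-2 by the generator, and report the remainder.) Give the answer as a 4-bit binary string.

1001

Append 4 zeros: 110111100000. Divide by 10111 (XOR where the leading bit is 1):
  pos 0: 11011 XOR 10111 = 01100
  pos 1: 11001 XOR 10111 = 01110
  pos 2: 11101 XOR 10111 = 01010
  pos 3: 10100 XOR 10111 = 00011
  pos 6: 11000 XOR 10111 = 01111
  pos 7: 11110 XOR 10111 = 01001
Remainder (last 4 bits) = 1001. This is the CRC / FCS.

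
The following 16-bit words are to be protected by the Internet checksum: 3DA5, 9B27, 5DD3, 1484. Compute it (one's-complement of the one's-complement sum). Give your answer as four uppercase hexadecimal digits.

B4DB

One's-complement addition (fold any carry out of bit 15 back into bit 0):
  0x3DA5 + 0x9B27 = 0x0D8CC
  0xD8CC + 0x5DD3 = 0x1369F → wrap carry → 0x36A0
  0x36A0 + 0x1484 = 0x04B24
One's-complement sum = 0x4B24.
Checksum = ~0x4B24 & 0xFFFF = 0xB4DB.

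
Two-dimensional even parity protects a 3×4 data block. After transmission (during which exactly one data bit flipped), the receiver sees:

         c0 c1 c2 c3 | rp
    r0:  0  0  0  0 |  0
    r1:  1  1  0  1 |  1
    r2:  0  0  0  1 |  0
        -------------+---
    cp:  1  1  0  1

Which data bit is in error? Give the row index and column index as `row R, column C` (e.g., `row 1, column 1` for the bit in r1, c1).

row 2, column 3

Recompute each row's even parity and compare to rp:
  r0: data parity 0, sent rp 0 → ok
  r1: data parity 1, sent rp 1 → ok
  r2: data parity 1, sent rp 0 → mismatch
Recompute each column's even parity and compare to cp:
  c0: data parity 1, sent cp 1 → ok
  c1: data parity 1, sent cp 1 → ok
  c2: data parity 0, sent cp 0 → ok
  c3: data parity 0, sent cp 1 → mismatch
Exactly one row (r2) and one column (c3) fail → the flipped bit is at their intersection.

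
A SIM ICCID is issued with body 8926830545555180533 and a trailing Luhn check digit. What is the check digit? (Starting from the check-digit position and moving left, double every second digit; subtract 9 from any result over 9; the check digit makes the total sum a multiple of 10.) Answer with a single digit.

Partial digits right→left: 3 3 5 0 8 1 5 5 5 5 4 5 0 3 8 6 2 9 8
Double every second digit counting from the check-digit position (so the 1st, 3rd, 5th, ... of the partial from the right).
  doubled (with −9 where >9): 6 1 7 1 1 8 0 7 4 7 → sum 42
  kept as-is: 3 0 1 5 5 5 3 6 9 → sum 37
Total = 42 + 37 = 79.
Check digit = (10 − (79 mod 10)) mod 10 = 1.

1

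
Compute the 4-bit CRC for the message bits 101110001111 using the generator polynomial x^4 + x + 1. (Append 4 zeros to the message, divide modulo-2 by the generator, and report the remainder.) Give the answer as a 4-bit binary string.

1111

Append 4 zeros: 1011100011110000. Divide by 10011 (XOR where the leading bit is 1):
  pos 0: 10111 XOR 10011 = 00100
  pos 2: 10000 XOR 10011 = 00011
  pos 5: 11011 XOR 10011 = 01000
  pos 6: 10001 XOR 10011 = 00010
  pos 9: 10100 XOR 10011 = 00111
  pos 11: 11100 XOR 10011 = 01111
Remainder (last 4 bits) = 1111. This is the CRC / FCS.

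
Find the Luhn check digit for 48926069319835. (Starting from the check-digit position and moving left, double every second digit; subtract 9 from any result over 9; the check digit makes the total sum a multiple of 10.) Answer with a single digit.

Partial digits right→left: 5 3 8 9 1 3 9 6 0 6 2 9 8 4
Double every second digit counting from the check-digit position (so the 1st, 3rd, 5th, ... of the partial from the right).
  doubled (with −9 where >9): 1 7 2 9 0 4 7 → sum 30
  kept as-is: 3 9 3 6 6 9 4 → sum 40
Total = 30 + 40 = 70.
Check digit = (10 − (70 mod 10)) mod 10 = 0.

0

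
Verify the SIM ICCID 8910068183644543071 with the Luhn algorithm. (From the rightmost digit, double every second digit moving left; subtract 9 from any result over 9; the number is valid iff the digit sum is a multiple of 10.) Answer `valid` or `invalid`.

From the right, keep odd positions and double even positions (subtract 9 from any doubled value over 9):
  doubled (positions 2,4,...): 5 6 1 8 6 2 3 0 9 → sum 40
  kept (positions 1,3,...): 1 0 4 4 6 8 8 0 1 8 → sum 40
Total = 80.
80 mod 10 = 0, so the number is valid.

valid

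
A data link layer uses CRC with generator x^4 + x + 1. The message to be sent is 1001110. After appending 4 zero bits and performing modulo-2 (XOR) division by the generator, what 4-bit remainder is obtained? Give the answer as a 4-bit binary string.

0110

Append 4 zeros: 10011100000. Divide by 10011 (XOR where the leading bit is 1):
  pos 0: 10011 XOR 10011 = 00000
  pos 5: 10000 XOR 10011 = 00011
Remainder (last 4 bits) = 0110. This is the CRC / FCS.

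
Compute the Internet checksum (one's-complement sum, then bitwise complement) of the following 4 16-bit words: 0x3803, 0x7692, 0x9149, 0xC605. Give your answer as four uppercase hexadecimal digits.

One's-complement addition (fold any carry out of bit 15 back into bit 0):
  0x3803 + 0x7692 = 0x0AE95
  0xAE95 + 0x9149 = 0x13FDE → wrap carry → 0x3FDF
  0x3FDF + 0xC605 = 0x105E4 → wrap carry → 0x05E5
One's-complement sum = 0x05E5.
Checksum = ~0x05E5 & 0xFFFF = 0xFA1A.

FA1A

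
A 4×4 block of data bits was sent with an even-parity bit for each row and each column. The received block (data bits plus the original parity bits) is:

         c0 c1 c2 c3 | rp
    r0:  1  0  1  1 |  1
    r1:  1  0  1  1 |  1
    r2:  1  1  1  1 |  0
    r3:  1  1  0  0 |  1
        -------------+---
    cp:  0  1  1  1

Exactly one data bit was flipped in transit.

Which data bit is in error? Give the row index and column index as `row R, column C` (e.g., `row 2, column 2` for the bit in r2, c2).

Recompute each row's even parity and compare to rp:
  r0: data parity 1, sent rp 1 → ok
  r1: data parity 1, sent rp 1 → ok
  r2: data parity 0, sent rp 0 → ok
  r3: data parity 0, sent rp 1 → mismatch
Recompute each column's even parity and compare to cp:
  c0: data parity 0, sent cp 0 → ok
  c1: data parity 0, sent cp 1 → mismatch
  c2: data parity 1, sent cp 1 → ok
  c3: data parity 1, sent cp 1 → ok
Exactly one row (r3) and one column (c1) fail → the flipped bit is at their intersection.

row 3, column 1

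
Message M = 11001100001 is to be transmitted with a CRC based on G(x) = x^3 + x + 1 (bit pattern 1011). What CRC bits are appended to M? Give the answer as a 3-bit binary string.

Append 3 zeros: 11001100001000. Divide by 1011 (XOR where the leading bit is 1):
  pos 0: 1100 XOR 1011 = 0111
  pos 1: 1111 XOR 1011 = 0100
  pos 2: 1001 XOR 1011 = 0010
  pos 4: 1000 XOR 1011 = 0011
  pos 6: 1100 XOR 1011 = 0111
  pos 7: 1111 XOR 1011 = 0100
  pos 8: 1000 XOR 1011 = 0011
  pos 10: 1100 XOR 1011 = 0111
Remainder (last 3 bits) = 111. This is the CRC / FCS.

111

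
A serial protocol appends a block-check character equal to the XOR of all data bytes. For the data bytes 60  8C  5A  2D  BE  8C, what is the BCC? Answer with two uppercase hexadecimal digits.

A9

XOR the bytes together:
  start with 0x60
  0x60 ⊕ 0x8C = 0xEC
  0xEC ⊕ 0x5A = 0xB6
  0xB6 ⊕ 0x2D = 0x9B
  0x9B ⊕ 0xBE = 0x25
  0x25 ⊕ 0x8C = 0xA9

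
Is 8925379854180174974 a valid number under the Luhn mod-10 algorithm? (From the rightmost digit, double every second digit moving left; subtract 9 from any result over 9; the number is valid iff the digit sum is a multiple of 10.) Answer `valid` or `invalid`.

valid

From the right, keep odd positions and double even positions (subtract 9 from any doubled value over 9):
  doubled (positions 2,4,...): 5 8 2 7 8 7 5 1 9 → sum 52
  kept (positions 1,3,...): 4 9 7 0 1 5 9 3 2 8 → sum 48
Total = 100.
100 mod 10 = 0, so the number is valid.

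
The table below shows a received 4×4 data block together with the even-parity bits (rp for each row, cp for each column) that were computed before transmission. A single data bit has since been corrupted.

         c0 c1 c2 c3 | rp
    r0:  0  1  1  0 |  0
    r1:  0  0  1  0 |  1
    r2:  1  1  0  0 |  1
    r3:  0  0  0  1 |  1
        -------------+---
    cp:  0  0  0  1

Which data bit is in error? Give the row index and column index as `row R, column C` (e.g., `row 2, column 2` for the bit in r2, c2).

Recompute each row's even parity and compare to rp:
  r0: data parity 0, sent rp 0 → ok
  r1: data parity 1, sent rp 1 → ok
  r2: data parity 0, sent rp 1 → mismatch
  r3: data parity 1, sent rp 1 → ok
Recompute each column's even parity and compare to cp:
  c0: data parity 1, sent cp 0 → mismatch
  c1: data parity 0, sent cp 0 → ok
  c2: data parity 0, sent cp 0 → ok
  c3: data parity 1, sent cp 1 → ok
Exactly one row (r2) and one column (c0) fail → the flipped bit is at their intersection.

row 2, column 0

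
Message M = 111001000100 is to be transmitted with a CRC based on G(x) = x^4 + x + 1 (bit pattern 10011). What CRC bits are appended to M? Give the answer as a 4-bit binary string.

Append 4 zeros: 1110010001000000. Divide by 10011 (XOR where the leading bit is 1):
  pos 0: 11100 XOR 10011 = 01111
  pos 1: 11111 XOR 10011 = 01100
  pos 2: 11000 XOR 10011 = 01011
  pos 3: 10110 XOR 10011 = 00101
  pos 5: 10101 XOR 10011 = 00110
  pos 7: 11000 XOR 10011 = 01011
  pos 8: 10110 XOR 10011 = 00101
  pos 10: 10100 XOR 10011 = 00111
Remainder (last 4 bits) = 1110. This is the CRC / FCS.

1110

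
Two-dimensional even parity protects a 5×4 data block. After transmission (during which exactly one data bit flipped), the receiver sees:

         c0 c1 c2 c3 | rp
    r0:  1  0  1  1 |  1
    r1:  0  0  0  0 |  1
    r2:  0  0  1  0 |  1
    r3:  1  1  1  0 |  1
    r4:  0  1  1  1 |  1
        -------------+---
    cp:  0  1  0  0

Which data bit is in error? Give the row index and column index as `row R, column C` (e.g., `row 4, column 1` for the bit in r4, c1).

row 1, column 1

Recompute each row's even parity and compare to rp:
  r0: data parity 1, sent rp 1 → ok
  r1: data parity 0, sent rp 1 → mismatch
  r2: data parity 1, sent rp 1 → ok
  r3: data parity 1, sent rp 1 → ok
  r4: data parity 1, sent rp 1 → ok
Recompute each column's even parity and compare to cp:
  c0: data parity 0, sent cp 0 → ok
  c1: data parity 0, sent cp 1 → mismatch
  c2: data parity 0, sent cp 0 → ok
  c3: data parity 0, sent cp 0 → ok
Exactly one row (r1) and one column (c1) fail → the flipped bit is at their intersection.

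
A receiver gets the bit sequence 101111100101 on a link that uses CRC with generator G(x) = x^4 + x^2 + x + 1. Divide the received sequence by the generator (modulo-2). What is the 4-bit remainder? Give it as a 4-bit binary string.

0000

Modulo-2 division of 101111100101 by 10111:
  pos 0: 10111 XOR 10111 = 00000
  pos 5: 11001 XOR 10111 = 01110
  pos 6: 11100 XOR 10111 = 01011
  pos 7: 10111 XOR 10111 = 00000
Remainder = 0000 (zero — the frame passes the CRC check).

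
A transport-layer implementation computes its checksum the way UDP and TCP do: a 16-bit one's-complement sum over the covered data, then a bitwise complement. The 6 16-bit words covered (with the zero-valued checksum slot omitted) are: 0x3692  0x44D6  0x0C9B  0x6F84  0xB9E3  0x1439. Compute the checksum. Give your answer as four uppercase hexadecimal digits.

One's-complement addition (fold any carry out of bit 15 back into bit 0):
  0x3692 + 0x44D6 = 0x07B68
  0x7B68 + 0x0C9B = 0x08803
  0x8803 + 0x6F84 = 0x0F787
  0xF787 + 0xB9E3 = 0x1B16A → wrap carry → 0xB16B
  0xB16B + 0x1439 = 0x0C5A4
One's-complement sum = 0xC5A4.
Checksum = ~0xC5A4 & 0xFFFF = 0x3A5B.

3A5B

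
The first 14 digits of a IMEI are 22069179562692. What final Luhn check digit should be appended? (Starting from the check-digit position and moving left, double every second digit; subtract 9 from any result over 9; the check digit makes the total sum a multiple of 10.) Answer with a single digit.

8

Partial digits right→left: 2 9 6 2 6 5 9 7 1 9 6 0 2 2
Double every second digit counting from the check-digit position (so the 1st, 3rd, 5th, ... of the partial from the right).
  doubled (with −9 where >9): 4 3 3 9 2 3 4 → sum 28
  kept as-is: 9 2 5 7 9 0 2 → sum 34
Total = 28 + 34 = 62.
Check digit = (10 − (62 mod 10)) mod 10 = 8.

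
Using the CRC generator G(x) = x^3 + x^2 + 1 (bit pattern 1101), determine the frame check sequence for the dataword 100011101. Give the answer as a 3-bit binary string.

110

Append 3 zeros: 100011101000. Divide by 1101 (XOR where the leading bit is 1):
  pos 0: 1000 XOR 1101 = 0101
  pos 1: 1011 XOR 1101 = 0110
  pos 2: 1101 XOR 1101 = 0000
  pos 6: 1010 XOR 1101 = 0111
  pos 7: 1110 XOR 1101 = 0011
Remainder (last 3 bits) = 110. This is the CRC / FCS.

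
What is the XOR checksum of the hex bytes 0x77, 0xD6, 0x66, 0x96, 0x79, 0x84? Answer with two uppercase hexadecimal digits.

XOR the bytes together:
  start with 0x77
  0x77 ⊕ 0xD6 = 0xA1
  0xA1 ⊕ 0x66 = 0xC7
  0xC7 ⊕ 0x96 = 0x51
  0x51 ⊕ 0x79 = 0x28
  0x28 ⊕ 0x84 = 0xAC

AC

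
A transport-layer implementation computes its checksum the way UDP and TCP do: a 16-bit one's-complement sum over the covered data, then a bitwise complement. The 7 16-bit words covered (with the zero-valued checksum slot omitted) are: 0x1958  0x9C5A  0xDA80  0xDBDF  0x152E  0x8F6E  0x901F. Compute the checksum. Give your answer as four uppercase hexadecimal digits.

One's-complement addition (fold any carry out of bit 15 back into bit 0):
  0x1958 + 0x9C5A = 0x0B5B2
  0xB5B2 + 0xDA80 = 0x19032 → wrap carry → 0x9033
  0x9033 + 0xDBDF = 0x16C12 → wrap carry → 0x6C13
  0x6C13 + 0x152E = 0x08141
  0x8141 + 0x8F6E = 0x110AF → wrap carry → 0x10B0
  0x10B0 + 0x901F = 0x0A0CF
One's-complement sum = 0xA0CF.
Checksum = ~0xA0CF & 0xFFFF = 0x5F30.

5F30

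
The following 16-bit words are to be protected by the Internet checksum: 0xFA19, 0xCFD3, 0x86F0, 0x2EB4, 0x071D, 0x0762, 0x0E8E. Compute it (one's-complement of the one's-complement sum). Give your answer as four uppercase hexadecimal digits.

One's-complement addition (fold any carry out of bit 15 back into bit 0):
  0xFA19 + 0xCFD3 = 0x1C9EC → wrap carry → 0xC9ED
  0xC9ED + 0x86F0 = 0x150DD → wrap carry → 0x50DE
  0x50DE + 0x2EB4 = 0x07F92
  0x7F92 + 0x071D = 0x086AF
  0x86AF + 0x0762 = 0x08E11
  0x8E11 + 0x0E8E = 0x09C9F
One's-complement sum = 0x9C9F.
Checksum = ~0x9C9F & 0xFFFF = 0x6360.

6360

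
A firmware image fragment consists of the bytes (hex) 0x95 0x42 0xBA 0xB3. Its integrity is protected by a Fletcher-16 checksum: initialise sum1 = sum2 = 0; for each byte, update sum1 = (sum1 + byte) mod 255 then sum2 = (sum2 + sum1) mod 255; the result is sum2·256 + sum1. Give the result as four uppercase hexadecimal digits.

Running sums (mod 255):
  after byte 0 (0x95): sum1=149, sum2=149
  after byte 1 (0x42): sum1=215, sum2=109
  after byte 2 (0xBA): sum1=146, sum2=0
  after byte 3 (0xB3): sum1=70, sum2=70
Checksum = sum2·256 + sum1 = 70·256 + 70 = 17990 = 0x4646.

4646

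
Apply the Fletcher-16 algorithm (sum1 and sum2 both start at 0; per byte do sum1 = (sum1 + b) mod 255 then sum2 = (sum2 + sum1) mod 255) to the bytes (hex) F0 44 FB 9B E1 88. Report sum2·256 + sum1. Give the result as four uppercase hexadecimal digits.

Running sums (mod 255):
  after byte 0 (F0): sum1=240, sum2=240
  after byte 1 (44): sum1=53, sum2=38
  after byte 2 (FB): sum1=49, sum2=87
  after byte 3 (9B): sum1=204, sum2=36
  after byte 4 (E1): sum1=174, sum2=210
  after byte 5 (88): sum1=55, sum2=10
Checksum = sum2·256 + sum1 = 10·256 + 55 = 2615 = 0x0A37.

0A37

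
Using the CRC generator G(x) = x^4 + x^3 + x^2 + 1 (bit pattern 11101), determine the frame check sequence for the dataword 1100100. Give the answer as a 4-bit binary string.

0010

Append 4 zeros: 11001000000. Divide by 11101 (XOR where the leading bit is 1):
  pos 0: 11001 XOR 11101 = 00100
  pos 2: 10000 XOR 11101 = 01101
  pos 3: 11010 XOR 11101 = 00111
  pos 5: 11100 XOR 11101 = 00001
Remainder (last 4 bits) = 0010. This is the CRC / FCS.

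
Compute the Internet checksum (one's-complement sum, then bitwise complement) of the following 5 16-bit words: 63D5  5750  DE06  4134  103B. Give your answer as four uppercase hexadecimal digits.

1564

One's-complement addition (fold any carry out of bit 15 back into bit 0):
  0x63D5 + 0x5750 = 0x0BB25
  0xBB25 + 0xDE06 = 0x1992B → wrap carry → 0x992C
  0x992C + 0x4134 = 0x0DA60
  0xDA60 + 0x103B = 0x0EA9B
One's-complement sum = 0xEA9B.
Checksum = ~0xEA9B & 0xFFFF = 0x1564.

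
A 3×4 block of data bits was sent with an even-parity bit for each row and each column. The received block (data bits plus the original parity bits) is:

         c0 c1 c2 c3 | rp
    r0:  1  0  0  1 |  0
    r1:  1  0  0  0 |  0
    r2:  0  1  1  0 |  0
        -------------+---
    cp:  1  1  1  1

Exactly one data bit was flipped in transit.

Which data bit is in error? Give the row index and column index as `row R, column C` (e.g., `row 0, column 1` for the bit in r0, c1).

row 1, column 0

Recompute each row's even parity and compare to rp:
  r0: data parity 0, sent rp 0 → ok
  r1: data parity 1, sent rp 0 → mismatch
  r2: data parity 0, sent rp 0 → ok
Recompute each column's even parity and compare to cp:
  c0: data parity 0, sent cp 1 → mismatch
  c1: data parity 1, sent cp 1 → ok
  c2: data parity 1, sent cp 1 → ok
  c3: data parity 1, sent cp 1 → ok
Exactly one row (r1) and one column (c0) fail → the flipped bit is at their intersection.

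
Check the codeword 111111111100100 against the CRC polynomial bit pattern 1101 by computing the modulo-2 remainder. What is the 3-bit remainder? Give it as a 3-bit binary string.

000

Modulo-2 division of 111111111100100 by 1101:
  pos 0: 1111 XOR 1101 = 0010
  pos 2: 1011 XOR 1101 = 0110
  pos 3: 1101 XOR 1101 = 0000
  pos 7: 1110 XOR 1101 = 0011
  pos 9: 1101 XOR 1101 = 0000
Remainder = 000 (zero — the frame passes the CRC check).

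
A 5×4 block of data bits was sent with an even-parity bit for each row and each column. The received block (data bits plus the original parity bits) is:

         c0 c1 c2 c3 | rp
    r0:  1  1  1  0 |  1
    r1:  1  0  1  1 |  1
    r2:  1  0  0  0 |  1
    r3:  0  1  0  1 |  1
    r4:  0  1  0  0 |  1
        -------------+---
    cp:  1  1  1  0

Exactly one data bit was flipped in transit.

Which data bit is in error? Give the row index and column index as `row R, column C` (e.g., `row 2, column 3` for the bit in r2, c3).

Recompute each row's even parity and compare to rp:
  r0: data parity 1, sent rp 1 → ok
  r1: data parity 1, sent rp 1 → ok
  r2: data parity 1, sent rp 1 → ok
  r3: data parity 0, sent rp 1 → mismatch
  r4: data parity 1, sent rp 1 → ok
Recompute each column's even parity and compare to cp:
  c0: data parity 1, sent cp 1 → ok
  c1: data parity 1, sent cp 1 → ok
  c2: data parity 0, sent cp 1 → mismatch
  c3: data parity 0, sent cp 0 → ok
Exactly one row (r3) and one column (c2) fail → the flipped bit is at their intersection.

row 3, column 2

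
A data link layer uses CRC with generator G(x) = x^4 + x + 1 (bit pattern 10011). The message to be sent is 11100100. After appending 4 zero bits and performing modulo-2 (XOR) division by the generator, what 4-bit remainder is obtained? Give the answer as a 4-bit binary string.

Append 4 zeros: 111001000000. Divide by 10011 (XOR where the leading bit is 1):
  pos 0: 11100 XOR 10011 = 01111
  pos 1: 11111 XOR 10011 = 01100
  pos 2: 11000 XOR 10011 = 01011
  pos 3: 10110 XOR 10011 = 00101
  pos 5: 10100 XOR 10011 = 00111
  pos 7: 11100 XOR 10011 = 01111
Remainder (last 4 bits) = 1111. This is the CRC / FCS.

1111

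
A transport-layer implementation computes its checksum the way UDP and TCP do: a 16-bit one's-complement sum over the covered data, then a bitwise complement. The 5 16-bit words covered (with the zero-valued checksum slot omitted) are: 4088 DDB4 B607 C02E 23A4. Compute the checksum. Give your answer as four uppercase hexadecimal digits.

One's-complement addition (fold any carry out of bit 15 back into bit 0):
  0x4088 + 0xDDB4 = 0x11E3C → wrap carry → 0x1E3D
  0x1E3D + 0xB607 = 0x0D444
  0xD444 + 0xC02E = 0x19472 → wrap carry → 0x9473
  0x9473 + 0x23A4 = 0x0B817
One's-complement sum = 0xB817.
Checksum = ~0xB817 & 0xFFFF = 0x47E8.

47E8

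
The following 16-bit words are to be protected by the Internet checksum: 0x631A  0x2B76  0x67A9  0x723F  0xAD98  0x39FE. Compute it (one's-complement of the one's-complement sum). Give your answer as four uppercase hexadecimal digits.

One's-complement addition (fold any carry out of bit 15 back into bit 0):
  0x631A + 0x2B76 = 0x08E90
  0x8E90 + 0x67A9 = 0x0F639
  0xF639 + 0x723F = 0x16878 → wrap carry → 0x6879
  0x6879 + 0xAD98 = 0x11611 → wrap carry → 0x1612
  0x1612 + 0x39FE = 0x05010
One's-complement sum = 0x5010.
Checksum = ~0x5010 & 0xFFFF = 0xAFEF.

AFEF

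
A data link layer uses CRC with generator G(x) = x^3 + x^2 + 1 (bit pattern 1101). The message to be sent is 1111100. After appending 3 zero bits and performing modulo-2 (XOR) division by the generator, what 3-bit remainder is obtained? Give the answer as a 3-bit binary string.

Append 3 zeros: 1111100000. Divide by 1101 (XOR where the leading bit is 1):
  pos 0: 1111 XOR 1101 = 0010
  pos 2: 1010 XOR 1101 = 0111
  pos 3: 1110 XOR 1101 = 0011
  pos 5: 1100 XOR 1101 = 0001
Remainder (last 3 bits) = 010. This is the CRC / FCS.

010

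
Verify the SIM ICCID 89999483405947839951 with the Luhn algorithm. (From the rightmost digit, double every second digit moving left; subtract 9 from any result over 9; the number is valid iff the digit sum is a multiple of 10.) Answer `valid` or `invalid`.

From the right, keep odd positions and double even positions (subtract 9 from any doubled value over 9):
  doubled (positions 2,4,...): 1 9 7 8 1 8 7 9 9 7 → sum 66
  kept (positions 1,3,...): 1 9 3 7 9 0 3 4 9 9 → sum 54
Total = 120.
120 mod 10 = 0, so the number is valid.

valid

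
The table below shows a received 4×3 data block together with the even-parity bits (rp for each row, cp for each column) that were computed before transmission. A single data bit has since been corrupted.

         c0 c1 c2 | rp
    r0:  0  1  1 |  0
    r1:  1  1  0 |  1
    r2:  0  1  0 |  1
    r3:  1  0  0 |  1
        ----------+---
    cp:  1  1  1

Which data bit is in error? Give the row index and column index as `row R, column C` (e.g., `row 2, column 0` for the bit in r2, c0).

Recompute each row's even parity and compare to rp:
  r0: data parity 0, sent rp 0 → ok
  r1: data parity 0, sent rp 1 → mismatch
  r2: data parity 1, sent rp 1 → ok
  r3: data parity 1, sent rp 1 → ok
Recompute each column's even parity and compare to cp:
  c0: data parity 0, sent cp 1 → mismatch
  c1: data parity 1, sent cp 1 → ok
  c2: data parity 1, sent cp 1 → ok
Exactly one row (r1) and one column (c0) fail → the flipped bit is at their intersection.

row 1, column 0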